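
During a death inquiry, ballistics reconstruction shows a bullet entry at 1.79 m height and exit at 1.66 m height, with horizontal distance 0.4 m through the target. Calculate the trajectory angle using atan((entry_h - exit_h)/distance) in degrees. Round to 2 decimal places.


Bullet trajectory angle:
Height difference = 1.79 - 1.66 = 0.13 m
angle = atan(0.13 / 0.4)
angle = atan(0.325)
angle = 18.00 degrees

18.00


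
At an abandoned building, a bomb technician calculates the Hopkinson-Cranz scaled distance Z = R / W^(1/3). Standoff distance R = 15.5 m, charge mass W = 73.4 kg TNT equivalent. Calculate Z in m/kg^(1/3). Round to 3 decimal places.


Scaled distance calculation:
W^(1/3) = 73.4^(1/3) = 4.186959
Z = R / W^(1/3) = 15.5 / 4.186959
Z = 3.702 m/kg^(1/3)

3.702


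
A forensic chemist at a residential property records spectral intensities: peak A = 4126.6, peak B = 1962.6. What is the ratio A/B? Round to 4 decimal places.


Spectral peak ratio:
Peak A = 4126.6 counts
Peak B = 1962.6 counts
Ratio = 4126.6 / 1962.6 = 2.1026

2.1026


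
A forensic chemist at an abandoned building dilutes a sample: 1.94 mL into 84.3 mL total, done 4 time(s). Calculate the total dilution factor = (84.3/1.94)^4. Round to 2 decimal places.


Dilution factor calculation:
Single dilution = V_total / V_sample = 84.3 / 1.94 ≈ 43.453608
Number of dilutions = 4
Total DF = (84.3 / 1.94)^4 (full precision, rounded at the end) = 3565359.93

3565359.93


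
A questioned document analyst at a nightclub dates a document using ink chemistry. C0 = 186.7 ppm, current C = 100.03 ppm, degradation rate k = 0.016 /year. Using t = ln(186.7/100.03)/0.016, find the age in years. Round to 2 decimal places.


Document age estimation:
C0/C = 186.7 / 100.03 = 1.86644
ln(C0/C) = 0.624033
t = 0.624033 / 0.016 = 39.00 years

39.00


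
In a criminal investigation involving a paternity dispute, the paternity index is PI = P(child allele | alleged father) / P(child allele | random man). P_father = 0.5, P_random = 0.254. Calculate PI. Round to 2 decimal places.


Paternity Index calculation:
PI = P(allele|father) / P(allele|random)
PI = 0.5 / 0.254
PI = 1.97

1.97


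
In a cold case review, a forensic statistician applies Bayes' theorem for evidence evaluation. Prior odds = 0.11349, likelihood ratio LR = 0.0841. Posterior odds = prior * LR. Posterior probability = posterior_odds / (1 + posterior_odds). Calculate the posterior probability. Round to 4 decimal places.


Bayesian evidence evaluation:
Posterior odds = prior_odds * LR = 0.11349 * 0.0841 = 0.009544509
Posterior probability = posterior_odds / (1 + posterior_odds)
= 0.009544509 / (1 + 0.009544509)
= 0.009544509 / 1.009544509
= 0.0095

0.0095


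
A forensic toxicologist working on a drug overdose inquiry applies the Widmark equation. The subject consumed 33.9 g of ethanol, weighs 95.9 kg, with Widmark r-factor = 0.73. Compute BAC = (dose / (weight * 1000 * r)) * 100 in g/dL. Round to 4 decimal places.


Applying the Widmark formula:
BAC = (dose_g / (body_wt * 1000 * r)) * 100
Denominator = 95.9 * 1000 * 0.73 = 70007
BAC = (33.9 / 70007) * 100
BAC = 0.0484 g/dL

0.0484


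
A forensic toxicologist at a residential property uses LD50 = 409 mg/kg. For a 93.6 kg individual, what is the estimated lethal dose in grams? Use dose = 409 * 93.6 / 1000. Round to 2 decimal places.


Lethal dose calculation:
Lethal dose = LD50 * body_weight / 1000
= 409 * 93.6 / 1000
= 38282.4 / 1000
= 38.28 g

38.28


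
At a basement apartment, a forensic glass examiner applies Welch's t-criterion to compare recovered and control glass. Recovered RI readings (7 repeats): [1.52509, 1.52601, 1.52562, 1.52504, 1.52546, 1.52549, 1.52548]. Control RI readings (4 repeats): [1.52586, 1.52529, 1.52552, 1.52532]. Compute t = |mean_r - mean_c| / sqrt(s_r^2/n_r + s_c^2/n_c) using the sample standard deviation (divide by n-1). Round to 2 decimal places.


Welch's t-criterion for glass RI comparison:
Recovered mean = sum / n_r = 10.67819 / 7 = 1.5254557
Control mean = sum / n_c = 6.10199 / 4 = 1.5254975
Recovered sample variance s_r^2 = 1.07095e-07
Control sample variance s_c^2 = 6.8825e-08
Welch SE (unpooled) = sqrt(s_r^2/n_r + s_c^2/n_c) = sqrt(1.52993e-08 + 1.72062e-08) = sqrt(3.25055e-08) = 0.000180293
|mean_r - mean_c| = 4.17857e-05
t = 4.17857e-05 / 0.000180293 = 0.23

0.23


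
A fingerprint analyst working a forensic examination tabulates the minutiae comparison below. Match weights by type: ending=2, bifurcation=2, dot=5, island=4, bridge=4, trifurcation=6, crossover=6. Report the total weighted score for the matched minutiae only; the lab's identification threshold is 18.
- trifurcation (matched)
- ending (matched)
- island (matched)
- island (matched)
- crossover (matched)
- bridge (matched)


Weighted minutiae match score:
  trifurcation: matched, +6 (running total 6)
  ending: matched, +2 (running total 8)
  island: matched, +4 (running total 12)
  island: matched, +4 (running total 16)
  crossover: matched, +6 (running total 22)
  bridge: matched, +4 (running total 26)
Total score = 26
Threshold = 18; verdict = identification

26


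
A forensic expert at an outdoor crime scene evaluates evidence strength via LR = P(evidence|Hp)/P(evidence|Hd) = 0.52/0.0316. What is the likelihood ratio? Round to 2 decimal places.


Likelihood ratio calculation:
LR = P(E|Hp) / P(E|Hd)
LR = 0.52 / 0.0316
LR = 16.46

16.46


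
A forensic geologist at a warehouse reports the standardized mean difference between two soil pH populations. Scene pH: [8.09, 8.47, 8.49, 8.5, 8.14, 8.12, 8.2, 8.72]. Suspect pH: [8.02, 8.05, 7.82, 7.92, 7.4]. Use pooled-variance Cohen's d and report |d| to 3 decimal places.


Pooled-variance Cohen's d for soil pH comparison:
Scene mean = 66.73 / 8 = 8.34125
Suspect mean = 39.21 / 5 = 7.842
Scene sample variance s_s^2 = 0.05427
Suspect sample variance s_c^2 = 0.06922
Pooled variance = ((n_s-1)*s_s^2 + (n_c-1)*s_c^2) / (n_s + n_c - 2) = 0.059706
Pooled SD = sqrt(0.059706) = 0.244348
Mean difference = 0.49925
|d| = |0.49925| / 0.244348 = 2.043

2.043


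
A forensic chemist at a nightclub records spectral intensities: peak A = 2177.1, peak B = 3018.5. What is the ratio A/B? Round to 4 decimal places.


Spectral peak ratio:
Peak A = 2177.1 counts
Peak B = 3018.5 counts
Ratio = 2177.1 / 3018.5 = 0.7213

0.7213


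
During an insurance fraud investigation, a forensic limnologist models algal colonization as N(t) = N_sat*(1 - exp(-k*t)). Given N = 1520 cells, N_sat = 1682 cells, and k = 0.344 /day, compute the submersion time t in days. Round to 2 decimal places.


PMSI from diatom colonization curve:
N / N_sat = 1520 / 1682 = 0.903686
1 - N/N_sat = 0.096314
ln(1 - N/N_sat) = -2.340142
t = -ln(1 - N/N_sat) / k = -(-2.340142) / 0.344 = 6.80 days

6.80


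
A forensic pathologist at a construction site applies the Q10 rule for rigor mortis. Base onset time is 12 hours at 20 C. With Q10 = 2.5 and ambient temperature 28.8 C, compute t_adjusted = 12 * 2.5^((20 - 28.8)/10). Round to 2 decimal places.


Rigor mortis time adjustment:
Exponent = (T_ref - T_actual) / 10 = (20 - 28.8) / 10 = -0.88
Q10 factor = 2.5^-0.88 = 0.44649
t_adjusted = 12 * 0.44649 = 5.36 hours

5.36


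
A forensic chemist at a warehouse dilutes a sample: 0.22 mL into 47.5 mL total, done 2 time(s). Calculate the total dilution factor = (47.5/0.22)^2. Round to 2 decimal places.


Dilution factor calculation:
Single dilution = V_total / V_sample = 47.5 / 0.22 ≈ 215.909091
Number of dilutions = 2
Total DF = (47.5 / 0.22)^2 (full precision, rounded at the end) = 46616.74

46616.74


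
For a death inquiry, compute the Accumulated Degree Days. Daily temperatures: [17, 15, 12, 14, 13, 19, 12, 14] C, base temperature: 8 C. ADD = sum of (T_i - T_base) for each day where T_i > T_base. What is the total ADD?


Computing ADD day by day:
Day 1: max(0, 17 - 8) = 9
Day 2: max(0, 15 - 8) = 7
Day 3: max(0, 12 - 8) = 4
Day 4: max(0, 14 - 8) = 6
Day 5: max(0, 13 - 8) = 5
Day 6: max(0, 19 - 8) = 11
Day 7: max(0, 12 - 8) = 4
Day 8: max(0, 14 - 8) = 6
Total ADD = 52

52


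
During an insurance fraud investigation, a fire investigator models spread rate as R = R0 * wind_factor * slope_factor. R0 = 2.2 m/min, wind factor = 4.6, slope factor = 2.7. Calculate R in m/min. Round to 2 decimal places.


Fire spread rate calculation:
R = R0 * wind_factor * slope_factor
= 2.2 * 4.6 * 2.7
= 10.12 * 2.7
= 27.32 m/min

27.32


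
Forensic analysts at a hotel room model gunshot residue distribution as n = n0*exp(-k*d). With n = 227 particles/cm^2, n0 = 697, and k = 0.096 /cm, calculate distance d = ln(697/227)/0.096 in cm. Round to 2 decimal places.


GSR distance calculation:
n0/n = 697 / 227 = 3.070485
ln(n0/n) = 1.121836
d = 1.121836 / 0.096 = 11.69 cm

11.69


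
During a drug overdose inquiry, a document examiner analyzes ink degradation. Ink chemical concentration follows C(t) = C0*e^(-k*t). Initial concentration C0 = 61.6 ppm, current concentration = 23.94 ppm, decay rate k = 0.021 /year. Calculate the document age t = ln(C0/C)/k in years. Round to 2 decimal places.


Document age estimation:
C0/C = 61.6 / 23.94 = 2.573099
ln(C0/C) = 0.945111
t = 0.945111 / 0.021 = 45.01 years

45.01


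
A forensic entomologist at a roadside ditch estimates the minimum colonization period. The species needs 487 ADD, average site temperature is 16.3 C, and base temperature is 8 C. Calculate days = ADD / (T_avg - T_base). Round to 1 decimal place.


Insect development time:
Effective temperature = avg_temp - T_base = 16.3 - 8 = 8.3 C
Days = ADD / effective_temp = 487 / 8.3 = 58.7 days

58.7


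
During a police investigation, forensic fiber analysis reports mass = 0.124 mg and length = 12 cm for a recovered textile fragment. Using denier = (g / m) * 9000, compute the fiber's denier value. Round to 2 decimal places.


Denier calculation:
Mass in grams = 0.124 mg / 1000 = 0.000124 g
Length in meters = 12 cm / 100 = 0.12 m
Linear density = mass / length = 0.000124 / 0.12 = 0.00103333 g/m
Denier = (g/m) * 9000 = 0.00103333 * 9000 = 9.30

9.30


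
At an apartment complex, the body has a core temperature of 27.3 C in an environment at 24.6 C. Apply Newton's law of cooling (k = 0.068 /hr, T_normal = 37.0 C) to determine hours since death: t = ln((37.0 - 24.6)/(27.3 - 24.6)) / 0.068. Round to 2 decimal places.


Using Newton's law of cooling:
t = ln((T_normal - T_ambient) / (T_body - T_ambient)) / k
T_normal - T_ambient = 12.4
T_body - T_ambient = 2.7
Ratio = 4.592593
ln(ratio) = 1.524445
t = 1.524445 / 0.068 = 22.42 hours

22.42


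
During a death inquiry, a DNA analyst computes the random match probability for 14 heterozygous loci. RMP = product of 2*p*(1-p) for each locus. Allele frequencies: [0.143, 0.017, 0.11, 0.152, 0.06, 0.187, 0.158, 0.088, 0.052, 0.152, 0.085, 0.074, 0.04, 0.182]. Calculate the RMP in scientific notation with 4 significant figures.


Computing RMP for 14 loci:
Locus 1: 2 * 0.143 * 0.857 = 0.245102
Locus 2: 2 * 0.017 * 0.983 = 0.033422
Locus 3: 2 * 0.11 * 0.89 = 0.1958
Locus 4: 2 * 0.152 * 0.848 = 0.257792
Locus 5: 2 * 0.06 * 0.94 = 0.1128
Locus 6: 2 * 0.187 * 0.813 = 0.304062
Locus 7: 2 * 0.158 * 0.842 = 0.266072
Locus 8: 2 * 0.088 * 0.912 = 0.160512
Locus 9: 2 * 0.052 * 0.948 = 0.098592
Locus 10: 2 * 0.152 * 0.848 = 0.257792
Locus 11: 2 * 0.085 * 0.915 = 0.15555
Locus 12: 2 * 0.074 * 0.926 = 0.137048
Locus 13: 2 * 0.04 * 0.96 = 0.0768
Locus 14: 2 * 0.182 * 0.818 = 0.297752
RMP = 7.504e-12

7.504e-12


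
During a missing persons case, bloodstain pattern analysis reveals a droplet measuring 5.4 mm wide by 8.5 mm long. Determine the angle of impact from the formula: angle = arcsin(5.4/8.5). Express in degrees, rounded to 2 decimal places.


Blood spatter impact angle calculation:
width / length = 5.4 / 8.5 = 0.635294
angle = arcsin(0.635294)
angle = 39.44 degrees

39.44


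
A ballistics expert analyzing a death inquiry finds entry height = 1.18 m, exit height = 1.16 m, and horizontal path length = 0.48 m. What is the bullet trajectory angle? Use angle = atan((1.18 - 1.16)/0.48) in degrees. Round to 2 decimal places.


Bullet trajectory angle:
Height difference = 1.18 - 1.16 = 0.02 m
angle = atan(0.02 / 0.48)
angle = atan(0.041667)
angle = 2.39 degrees

2.39


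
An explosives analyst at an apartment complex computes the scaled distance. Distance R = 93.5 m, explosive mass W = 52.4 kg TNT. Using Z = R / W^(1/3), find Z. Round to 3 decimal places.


Scaled distance calculation:
W^(1/3) = 52.4^(1/3) = 3.742057
Z = R / W^(1/3) = 93.5 / 3.742057
Z = 24.986 m/kg^(1/3)

24.986


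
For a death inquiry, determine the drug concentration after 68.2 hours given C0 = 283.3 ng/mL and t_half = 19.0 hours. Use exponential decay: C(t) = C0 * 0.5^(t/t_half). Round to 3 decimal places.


Drug concentration decay:
Number of half-lives = t / t_half = 68.2 / 19.0 = 3.589474
Decay factor = 0.5^3.589474 = 0.08307315
C(t) = 283.3 * 0.08307315 = 23.535 ng/mL

23.535


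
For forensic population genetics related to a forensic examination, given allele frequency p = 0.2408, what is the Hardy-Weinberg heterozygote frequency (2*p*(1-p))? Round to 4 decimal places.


Hardy-Weinberg heterozygote frequency:
q = 1 - p = 1 - 0.2408 = 0.7592
2pq = 2 * 0.2408 * 0.7592 = 0.3656

0.3656


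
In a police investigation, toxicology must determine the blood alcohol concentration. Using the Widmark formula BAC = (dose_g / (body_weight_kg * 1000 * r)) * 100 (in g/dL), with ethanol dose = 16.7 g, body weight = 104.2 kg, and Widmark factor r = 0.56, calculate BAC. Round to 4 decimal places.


Applying the Widmark formula:
BAC = (dose_g / (body_wt * 1000 * r)) * 100
Denominator = 104.2 * 1000 * 0.56 = 58352
BAC = (16.7 / 58352) * 100
BAC = 0.0286 g/dL

0.0286


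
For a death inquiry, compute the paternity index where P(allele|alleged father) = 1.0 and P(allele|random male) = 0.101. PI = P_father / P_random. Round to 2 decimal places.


Paternity Index calculation:
PI = P(allele|father) / P(allele|random)
PI = 1.0 / 0.101
PI = 9.90

9.90


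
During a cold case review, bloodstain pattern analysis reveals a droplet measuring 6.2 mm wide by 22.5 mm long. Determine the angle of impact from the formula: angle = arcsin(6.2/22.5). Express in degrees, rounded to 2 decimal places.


Blood spatter impact angle calculation:
width / length = 6.2 / 22.5 = 0.275556
angle = arcsin(0.275556)
angle = 16.00 degrees

16.00


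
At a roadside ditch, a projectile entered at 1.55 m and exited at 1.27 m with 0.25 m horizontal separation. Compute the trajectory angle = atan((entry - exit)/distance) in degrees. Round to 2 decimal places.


Bullet trajectory angle:
Height difference = 1.55 - 1.27 = 0.28 m
angle = atan(0.28 / 0.25)
angle = atan(1.12)
angle = 48.24 degrees

48.24


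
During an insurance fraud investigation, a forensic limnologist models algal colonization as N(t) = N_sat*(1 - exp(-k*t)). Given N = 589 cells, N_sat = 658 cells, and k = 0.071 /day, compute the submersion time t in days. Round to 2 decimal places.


PMSI from diatom colonization curve:
N / N_sat = 589 / 658 = 0.895137
1 - N/N_sat = 0.104863
ln(1 - N/N_sat) = -2.255101
t = -ln(1 - N/N_sat) / k = -(-2.255101) / 0.071 = 31.76 days

31.76


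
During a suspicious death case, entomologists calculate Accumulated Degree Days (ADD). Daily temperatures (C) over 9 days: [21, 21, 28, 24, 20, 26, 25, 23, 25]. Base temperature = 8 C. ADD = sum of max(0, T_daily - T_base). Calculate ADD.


Computing ADD day by day:
Day 1: max(0, 21 - 8) = 13
Day 2: max(0, 21 - 8) = 13
Day 3: max(0, 28 - 8) = 20
Day 4: max(0, 24 - 8) = 16
Day 5: max(0, 20 - 8) = 12
Day 6: max(0, 26 - 8) = 18
Day 7: max(0, 25 - 8) = 17
Day 8: max(0, 23 - 8) = 15
Day 9: max(0, 25 - 8) = 17
Total ADD = 141

141


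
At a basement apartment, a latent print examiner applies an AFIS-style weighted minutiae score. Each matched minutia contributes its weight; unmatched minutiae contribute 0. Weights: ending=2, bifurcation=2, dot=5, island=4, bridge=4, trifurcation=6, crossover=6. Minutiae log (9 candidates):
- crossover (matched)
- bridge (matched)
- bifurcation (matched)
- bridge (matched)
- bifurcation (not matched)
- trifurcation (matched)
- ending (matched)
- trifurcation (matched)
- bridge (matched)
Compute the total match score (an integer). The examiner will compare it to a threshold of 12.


Weighted minutiae match score:
  crossover: matched, +6 (running total 6)
  bridge: matched, +4 (running total 10)
  bifurcation: matched, +2 (running total 12)
  bridge: matched, +4 (running total 16)
  bifurcation: not matched, +0
  trifurcation: matched, +6 (running total 22)
  ending: matched, +2 (running total 24)
  trifurcation: matched, +6 (running total 30)
  bridge: matched, +4 (running total 34)
Total score = 34
Threshold = 12; verdict = identification

34


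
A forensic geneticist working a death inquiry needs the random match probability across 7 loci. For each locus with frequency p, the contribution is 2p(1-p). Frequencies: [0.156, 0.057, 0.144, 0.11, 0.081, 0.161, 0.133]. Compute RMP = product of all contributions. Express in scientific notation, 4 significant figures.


Computing RMP for 7 loci:
Locus 1: 2 * 0.156 * 0.844 = 0.263328
Locus 2: 2 * 0.057 * 0.943 = 0.107502
Locus 3: 2 * 0.144 * 0.856 = 0.246528
Locus 4: 2 * 0.11 * 0.89 = 0.1958
Locus 5: 2 * 0.081 * 0.919 = 0.148878
Locus 6: 2 * 0.161 * 0.839 = 0.270158
Locus 7: 2 * 0.133 * 0.867 = 0.230622
RMP = 1.267e-05

1.267e-05


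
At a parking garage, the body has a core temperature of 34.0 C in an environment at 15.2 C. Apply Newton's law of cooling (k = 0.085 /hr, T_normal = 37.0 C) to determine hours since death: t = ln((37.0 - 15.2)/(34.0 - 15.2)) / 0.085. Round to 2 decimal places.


Using Newton's law of cooling:
t = ln((T_normal - T_ambient) / (T_body - T_ambient)) / k
T_normal - T_ambient = 21.8
T_body - T_ambient = 18.8
Ratio = 1.159574
ln(ratio) = 0.148053
t = 0.148053 / 0.085 = 1.74 hours

1.74


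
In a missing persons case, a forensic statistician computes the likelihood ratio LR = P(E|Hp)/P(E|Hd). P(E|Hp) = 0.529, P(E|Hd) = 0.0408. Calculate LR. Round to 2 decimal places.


Likelihood ratio calculation:
LR = P(E|Hp) / P(E|Hd)
LR = 0.529 / 0.0408
LR = 12.97

12.97


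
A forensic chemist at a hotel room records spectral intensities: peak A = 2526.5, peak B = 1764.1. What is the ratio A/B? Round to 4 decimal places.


Spectral peak ratio:
Peak A = 2526.5 counts
Peak B = 1764.1 counts
Ratio = 2526.5 / 1764.1 = 1.4322

1.4322


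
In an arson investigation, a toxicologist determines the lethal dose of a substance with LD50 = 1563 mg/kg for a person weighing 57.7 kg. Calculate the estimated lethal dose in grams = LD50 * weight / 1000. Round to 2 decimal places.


Lethal dose calculation:
Lethal dose = LD50 * body_weight / 1000
= 1563 * 57.7 / 1000
= 90185.1 / 1000
= 90.19 g

90.19


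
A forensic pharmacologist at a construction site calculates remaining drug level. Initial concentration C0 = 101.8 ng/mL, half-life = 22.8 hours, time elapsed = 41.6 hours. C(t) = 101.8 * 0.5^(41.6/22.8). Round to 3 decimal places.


Drug concentration decay:
Number of half-lives = t / t_half = 41.6 / 22.8 = 1.824561
Decay factor = 0.5^1.824561 = 0.282327
C(t) = 101.8 * 0.282327 = 28.741 ng/mL

28.741


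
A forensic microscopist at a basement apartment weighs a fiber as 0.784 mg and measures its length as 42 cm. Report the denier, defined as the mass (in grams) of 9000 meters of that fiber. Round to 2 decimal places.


Denier calculation:
Mass in grams = 0.784 mg / 1000 = 0.000784 g
Length in meters = 42 cm / 100 = 0.42 m
Linear density = mass / length = 0.000784 / 0.42 = 0.00186667 g/m
Denier = (g/m) * 9000 = 0.00186667 * 9000 = 16.80

16.80


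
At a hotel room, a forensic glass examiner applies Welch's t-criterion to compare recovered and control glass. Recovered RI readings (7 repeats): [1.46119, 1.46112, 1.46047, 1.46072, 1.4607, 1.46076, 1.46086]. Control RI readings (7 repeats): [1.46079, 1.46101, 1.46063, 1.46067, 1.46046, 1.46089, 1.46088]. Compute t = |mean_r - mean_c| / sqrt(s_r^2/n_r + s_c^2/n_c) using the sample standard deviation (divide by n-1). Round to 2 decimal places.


Welch's t-criterion for glass RI comparison:
Recovered mean = sum / n_r = 10.22582 / 7 = 1.4608314
Control mean = sum / n_c = 10.22533 / 7 = 1.4607614
Recovered sample variance s_r^2 = 6.30143e-08
Control sample variance s_c^2 = 3.49476e-08
Welch SE (unpooled) = sqrt(s_r^2/n_r + s_c^2/n_c) = sqrt(9.00204e-09 + 4.99252e-09) = sqrt(1.39946e-08) = 0.000118299
|mean_r - mean_c| = 7e-05
t = 7e-05 / 0.000118299 = 0.59

0.59


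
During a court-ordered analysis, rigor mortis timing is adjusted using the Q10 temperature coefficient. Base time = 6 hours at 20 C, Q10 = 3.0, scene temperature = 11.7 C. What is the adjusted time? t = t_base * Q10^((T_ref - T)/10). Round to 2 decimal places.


Rigor mortis time adjustment:
Exponent = (T_ref - T_actual) / 10 = (20 - 11.7) / 10 = 0.83
Q10 factor = 3.0^0.83 = 2.48892
t_adjusted = 6 * 2.48892 = 14.93 hours

14.93


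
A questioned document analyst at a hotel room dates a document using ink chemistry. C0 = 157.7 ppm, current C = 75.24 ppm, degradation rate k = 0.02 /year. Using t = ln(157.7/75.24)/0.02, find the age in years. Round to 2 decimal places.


Document age estimation:
C0/C = 157.7 / 75.24 = 2.09596
ln(C0/C) = 0.740012
t = 0.740012 / 0.02 = 37.00 years

37.00


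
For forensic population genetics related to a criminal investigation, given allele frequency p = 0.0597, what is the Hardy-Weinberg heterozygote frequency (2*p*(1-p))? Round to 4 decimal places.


Hardy-Weinberg heterozygote frequency:
q = 1 - p = 1 - 0.0597 = 0.9403
2pq = 2 * 0.0597 * 0.9403 = 0.1123

0.1123


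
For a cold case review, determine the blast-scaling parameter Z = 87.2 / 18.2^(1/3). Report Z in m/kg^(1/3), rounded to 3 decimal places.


Scaled distance calculation:
W^(1/3) = 18.2^(1/3) = 2.630412
Z = R / W^(1/3) = 87.2 / 2.630412
Z = 33.151 m/kg^(1/3)

33.151


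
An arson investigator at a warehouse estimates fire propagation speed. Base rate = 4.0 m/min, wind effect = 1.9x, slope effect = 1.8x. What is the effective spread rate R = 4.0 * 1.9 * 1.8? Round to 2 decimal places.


Fire spread rate calculation:
R = R0 * wind_factor * slope_factor
= 4.0 * 1.9 * 1.8
= 7.6 * 1.8
= 13.68 m/min

13.68


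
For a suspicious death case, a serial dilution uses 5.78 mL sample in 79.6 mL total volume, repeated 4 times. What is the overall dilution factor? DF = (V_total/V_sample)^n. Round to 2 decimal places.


Dilution factor calculation:
Single dilution = V_total / V_sample = 79.6 / 5.78 ≈ 13.771626
Number of dilutions = 4
Total DF = (79.6 / 5.78)^4 (full precision, rounded at the end) = 35970.04

35970.04


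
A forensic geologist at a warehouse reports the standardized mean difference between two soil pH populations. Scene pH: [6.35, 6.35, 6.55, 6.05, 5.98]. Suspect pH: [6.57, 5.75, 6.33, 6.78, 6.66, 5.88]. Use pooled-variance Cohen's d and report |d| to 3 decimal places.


Pooled-variance Cohen's d for soil pH comparison:
Scene mean = 31.28 / 5 = 6.256
Suspect mean = 37.97 / 6 = 6.328333
Scene sample variance s_s^2 = 0.05568
Suspect sample variance s_c^2 = 0.181577
Pooled variance = ((n_s-1)*s_s^2 + (n_c-1)*s_c^2) / (n_s + n_c - 2) = 0.125623
Pooled SD = sqrt(0.125623) = 0.354433
Mean difference = -0.072333
|d| = |-0.072333| / 0.354433 = 0.204

0.204


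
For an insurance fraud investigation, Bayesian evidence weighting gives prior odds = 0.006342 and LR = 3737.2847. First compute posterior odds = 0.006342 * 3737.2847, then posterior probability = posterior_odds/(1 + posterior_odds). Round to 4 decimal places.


Bayesian evidence evaluation:
Posterior odds = prior_odds * LR = 0.006342 * 3737.2847 = 23.70186
Posterior probability = posterior_odds / (1 + posterior_odds)
= 23.70186 / (1 + 23.70186)
= 23.70186 / 24.70186
= 0.9595

0.9595


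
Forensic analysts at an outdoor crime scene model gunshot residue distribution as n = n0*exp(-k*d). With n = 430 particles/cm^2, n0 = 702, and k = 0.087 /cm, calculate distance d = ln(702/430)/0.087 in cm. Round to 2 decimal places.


GSR distance calculation:
n0/n = 702 / 430 = 1.632558
ln(n0/n) = 0.490148
d = 0.490148 / 0.087 = 5.63 cm

5.63


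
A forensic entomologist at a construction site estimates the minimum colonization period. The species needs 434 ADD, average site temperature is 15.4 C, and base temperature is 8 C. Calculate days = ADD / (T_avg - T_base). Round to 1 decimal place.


Insect development time:
Effective temperature = avg_temp - T_base = 15.4 - 8 = 7.4 C
Days = ADD / effective_temp = 434 / 7.4 = 58.6 days

58.6


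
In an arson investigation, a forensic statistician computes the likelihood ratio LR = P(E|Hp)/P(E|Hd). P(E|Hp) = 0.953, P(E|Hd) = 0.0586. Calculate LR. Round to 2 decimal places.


Likelihood ratio calculation:
LR = P(E|Hp) / P(E|Hd)
LR = 0.953 / 0.0586
LR = 16.26

16.26


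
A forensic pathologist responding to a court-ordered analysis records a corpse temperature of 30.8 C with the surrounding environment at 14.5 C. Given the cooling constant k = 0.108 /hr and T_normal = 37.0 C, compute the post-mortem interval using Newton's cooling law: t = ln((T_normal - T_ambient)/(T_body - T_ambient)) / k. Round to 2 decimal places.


Using Newton's law of cooling:
t = ln((T_normal - T_ambient) / (T_body - T_ambient)) / k
T_normal - T_ambient = 22.5
T_body - T_ambient = 16.3
Ratio = 1.380368
ln(ratio) = 0.32235
t = 0.32235 / 0.108 = 2.98 hours

2.98


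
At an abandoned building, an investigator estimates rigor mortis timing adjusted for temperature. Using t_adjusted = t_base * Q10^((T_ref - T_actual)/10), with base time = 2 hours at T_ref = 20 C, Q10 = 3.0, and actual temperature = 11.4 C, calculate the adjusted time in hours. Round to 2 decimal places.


Rigor mortis time adjustment:
Exponent = (T_ref - T_actual) / 10 = (20 - 11.4) / 10 = 0.86
Q10 factor = 3.0^0.86 = 2.57232
t_adjusted = 2 * 2.57232 = 5.14 hours

5.14


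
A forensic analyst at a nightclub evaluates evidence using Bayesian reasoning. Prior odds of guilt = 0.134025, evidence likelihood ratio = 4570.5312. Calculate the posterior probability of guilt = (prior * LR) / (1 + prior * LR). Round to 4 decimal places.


Bayesian evidence evaluation:
Posterior odds = prior_odds * LR = 0.134025 * 4570.5312 = 612.5654
Posterior probability = posterior_odds / (1 + posterior_odds)
= 612.5654 / (1 + 612.5654)
= 612.5654 / 613.5654
= 0.9984

0.9984


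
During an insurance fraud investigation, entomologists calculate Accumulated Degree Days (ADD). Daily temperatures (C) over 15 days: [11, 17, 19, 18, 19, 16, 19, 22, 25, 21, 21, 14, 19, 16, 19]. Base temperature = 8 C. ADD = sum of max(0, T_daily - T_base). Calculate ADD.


Computing ADD day by day:
Day 1: max(0, 11 - 8) = 3
Day 2: max(0, 17 - 8) = 9
Day 3: max(0, 19 - 8) = 11
Day 4: max(0, 18 - 8) = 10
Day 5: max(0, 19 - 8) = 11
Day 6: max(0, 16 - 8) = 8
Day 7: max(0, 19 - 8) = 11
Day 8: max(0, 22 - 8) = 14
Day 9: max(0, 25 - 8) = 17
Day 10: max(0, 21 - 8) = 13
Day 11: max(0, 21 - 8) = 13
Day 12: max(0, 14 - 8) = 6
Day 13: max(0, 19 - 8) = 11
Day 14: max(0, 16 - 8) = 8
Day 15: max(0, 19 - 8) = 11
Total ADD = 156

156


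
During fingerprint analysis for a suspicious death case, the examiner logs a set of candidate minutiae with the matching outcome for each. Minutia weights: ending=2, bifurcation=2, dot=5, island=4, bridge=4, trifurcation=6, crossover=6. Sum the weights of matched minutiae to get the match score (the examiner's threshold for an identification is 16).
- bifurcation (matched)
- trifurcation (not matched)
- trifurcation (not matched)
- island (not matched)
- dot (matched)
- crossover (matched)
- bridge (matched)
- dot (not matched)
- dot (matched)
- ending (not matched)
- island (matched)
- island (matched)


Weighted minutiae match score:
  bifurcation: matched, +2 (running total 2)
  trifurcation: not matched, +0
  trifurcation: not matched, +0
  island: not matched, +0
  dot: matched, +5 (running total 7)
  crossover: matched, +6 (running total 13)
  bridge: matched, +4 (running total 17)
  dot: not matched, +0
  dot: matched, +5 (running total 22)
  ending: not matched, +0
  island: matched, +4 (running total 26)
  island: matched, +4 (running total 30)
Total score = 30
Threshold = 16; verdict = identification

30


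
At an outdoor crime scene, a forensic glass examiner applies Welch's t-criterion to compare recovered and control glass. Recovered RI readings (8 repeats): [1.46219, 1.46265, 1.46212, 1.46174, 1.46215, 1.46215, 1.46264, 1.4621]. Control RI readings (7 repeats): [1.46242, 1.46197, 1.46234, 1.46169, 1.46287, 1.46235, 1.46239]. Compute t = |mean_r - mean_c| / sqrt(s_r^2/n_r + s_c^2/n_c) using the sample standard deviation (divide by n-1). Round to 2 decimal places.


Welch's t-criterion for glass RI comparison:
Recovered mean = sum / n_r = 11.69774 / 8 = 1.4622175
Control mean = sum / n_c = 10.23603 / 7 = 1.46229
Recovered sample variance s_r^2 = 8.95357e-08
Control sample variance s_c^2 = 1.38633e-07
Welch SE (unpooled) = sqrt(s_r^2/n_r + s_c^2/n_c) = sqrt(1.1192e-08 + 1.98048e-08) = sqrt(3.09968e-08) = 0.000176059
|mean_r - mean_c| = 7.25e-05
t = 7.25e-05 / 0.000176059 = 0.41

0.41


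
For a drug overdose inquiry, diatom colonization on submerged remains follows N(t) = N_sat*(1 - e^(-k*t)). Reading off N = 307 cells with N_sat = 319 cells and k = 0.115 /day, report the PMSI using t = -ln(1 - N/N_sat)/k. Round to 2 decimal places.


PMSI from diatom colonization curve:
N / N_sat = 307 / 319 = 0.962382
1 - N/N_sat = 0.037618
ln(1 - N/N_sat) = -3.280273
t = -ln(1 - N/N_sat) / k = -(-3.280273) / 0.115 = 28.52 days

28.52


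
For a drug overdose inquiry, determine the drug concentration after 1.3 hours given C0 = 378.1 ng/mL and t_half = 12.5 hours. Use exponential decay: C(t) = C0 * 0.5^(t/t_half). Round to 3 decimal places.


Drug concentration decay:
Number of half-lives = t / t_half = 1.3 / 12.5 = 0.104
Decay factor = 0.5^0.104 = 0.93044966
C(t) = 378.1 * 0.93044966 = 351.803 ng/mL

351.803


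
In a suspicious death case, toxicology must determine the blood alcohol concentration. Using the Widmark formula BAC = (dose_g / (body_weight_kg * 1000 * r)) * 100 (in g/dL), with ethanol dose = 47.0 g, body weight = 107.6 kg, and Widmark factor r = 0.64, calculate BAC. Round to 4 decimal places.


Applying the Widmark formula:
BAC = (dose_g / (body_wt * 1000 * r)) * 100
Denominator = 107.6 * 1000 * 0.64 = 68864
BAC = (47.0 / 68864) * 100
BAC = 0.0683 g/dL

0.0683


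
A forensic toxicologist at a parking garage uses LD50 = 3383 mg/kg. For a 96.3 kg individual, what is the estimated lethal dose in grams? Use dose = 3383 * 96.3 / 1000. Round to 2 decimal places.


Lethal dose calculation:
Lethal dose = LD50 * body_weight / 1000
= 3383 * 96.3 / 1000
= 325782.9 / 1000
= 325.78 g

325.78


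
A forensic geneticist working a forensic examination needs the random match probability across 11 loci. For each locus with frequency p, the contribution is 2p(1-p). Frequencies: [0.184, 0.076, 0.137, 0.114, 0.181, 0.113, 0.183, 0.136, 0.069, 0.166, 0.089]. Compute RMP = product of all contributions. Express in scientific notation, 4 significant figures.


Computing RMP for 11 loci:
Locus 1: 2 * 0.184 * 0.816 = 0.300288
Locus 2: 2 * 0.076 * 0.924 = 0.140448
Locus 3: 2 * 0.137 * 0.863 = 0.236462
Locus 4: 2 * 0.114 * 0.886 = 0.202008
Locus 5: 2 * 0.181 * 0.819 = 0.296478
Locus 6: 2 * 0.113 * 0.887 = 0.200462
Locus 7: 2 * 0.183 * 0.817 = 0.299022
Locus 8: 2 * 0.136 * 0.864 = 0.235008
Locus 9: 2 * 0.069 * 0.931 = 0.128478
Locus 10: 2 * 0.166 * 0.834 = 0.276888
Locus 11: 2 * 0.089 * 0.911 = 0.162158
RMP = 4.854e-08

4.854e-08


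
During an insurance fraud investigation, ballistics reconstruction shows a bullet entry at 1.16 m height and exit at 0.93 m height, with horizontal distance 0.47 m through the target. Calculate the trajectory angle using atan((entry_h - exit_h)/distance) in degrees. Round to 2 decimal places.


Bullet trajectory angle:
Height difference = 1.16 - 0.93 = 0.23 m
angle = atan(0.23 / 0.47)
angle = atan(0.489362)
angle = 26.08 degrees

26.08


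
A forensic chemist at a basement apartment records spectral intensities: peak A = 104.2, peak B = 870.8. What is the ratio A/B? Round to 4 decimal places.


Spectral peak ratio:
Peak A = 104.2 counts
Peak B = 870.8 counts
Ratio = 104.2 / 870.8 = 0.1197

0.1197


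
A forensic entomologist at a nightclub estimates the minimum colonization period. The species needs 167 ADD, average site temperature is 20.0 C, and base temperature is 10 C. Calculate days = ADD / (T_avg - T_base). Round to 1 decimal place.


Insect development time:
Effective temperature = avg_temp - T_base = 20.0 - 10 = 10.0 C
Days = ADD / effective_temp = 167 / 10.0 = 16.7 days

16.7


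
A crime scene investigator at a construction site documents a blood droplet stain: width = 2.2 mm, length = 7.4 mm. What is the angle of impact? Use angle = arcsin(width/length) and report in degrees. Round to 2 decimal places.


Blood spatter impact angle calculation:
width / length = 2.2 / 7.4 = 0.297297
angle = arcsin(0.297297)
angle = 17.30 degrees

17.30


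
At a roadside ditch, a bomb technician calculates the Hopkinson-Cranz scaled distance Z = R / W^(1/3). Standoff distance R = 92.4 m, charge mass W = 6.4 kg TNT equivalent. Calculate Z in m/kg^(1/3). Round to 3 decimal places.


Scaled distance calculation:
W^(1/3) = 6.4^(1/3) = 1.856636
Z = R / W^(1/3) = 92.4 / 1.856636
Z = 49.767 m/kg^(1/3)

49.767


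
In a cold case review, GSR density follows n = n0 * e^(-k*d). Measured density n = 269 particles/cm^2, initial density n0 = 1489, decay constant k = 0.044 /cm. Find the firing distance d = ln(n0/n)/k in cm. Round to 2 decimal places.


GSR distance calculation:
n0/n = 1489 / 269 = 5.535316
ln(n0/n) = 1.711149
d = 1.711149 / 0.044 = 38.89 cm

38.89


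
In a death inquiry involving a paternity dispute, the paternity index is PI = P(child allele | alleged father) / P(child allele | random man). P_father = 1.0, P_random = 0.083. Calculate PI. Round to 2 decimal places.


Paternity Index calculation:
PI = P(allele|father) / P(allele|random)
PI = 1.0 / 0.083
PI = 12.05

12.05


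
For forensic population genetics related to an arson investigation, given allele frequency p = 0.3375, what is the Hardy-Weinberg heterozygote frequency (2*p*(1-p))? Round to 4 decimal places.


Hardy-Weinberg heterozygote frequency:
q = 1 - p = 1 - 0.3375 = 0.6625
2pq = 2 * 0.3375 * 0.6625 = 0.4472

0.4472


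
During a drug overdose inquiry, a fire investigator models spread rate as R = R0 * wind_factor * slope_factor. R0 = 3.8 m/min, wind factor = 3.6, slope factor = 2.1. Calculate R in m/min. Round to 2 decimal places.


Fire spread rate calculation:
R = R0 * wind_factor * slope_factor
= 3.8 * 3.6 * 2.1
= 13.68 * 2.1
= 28.73 m/min

28.73


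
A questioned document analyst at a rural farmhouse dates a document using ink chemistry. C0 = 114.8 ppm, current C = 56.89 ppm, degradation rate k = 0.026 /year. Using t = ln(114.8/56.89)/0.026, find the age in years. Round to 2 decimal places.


Document age estimation:
C0/C = 114.8 / 56.89 = 2.017929
ln(C0/C) = 0.702072
t = 0.702072 / 0.026 = 27.00 years

27.00


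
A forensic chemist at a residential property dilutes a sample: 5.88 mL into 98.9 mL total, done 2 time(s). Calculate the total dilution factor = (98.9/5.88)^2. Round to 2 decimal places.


Dilution factor calculation:
Single dilution = V_total / V_sample = 98.9 / 5.88 ≈ 16.819728
Number of dilutions = 2
Total DF = (98.9 / 5.88)^2 (full precision, rounded at the end) = 282.90

282.90


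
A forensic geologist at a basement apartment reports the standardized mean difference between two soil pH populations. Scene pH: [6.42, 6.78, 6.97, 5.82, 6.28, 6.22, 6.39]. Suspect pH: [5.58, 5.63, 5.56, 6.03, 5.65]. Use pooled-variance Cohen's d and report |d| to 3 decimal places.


Pooled-variance Cohen's d for soil pH comparison:
Scene mean = 44.88 / 7 = 6.411429
Suspect mean = 28.45 / 5 = 5.69
Scene sample variance s_s^2 = 0.142014
Suspect sample variance s_c^2 = 0.03745
Pooled variance = ((n_s-1)*s_s^2 + (n_c-1)*s_c^2) / (n_s + n_c - 2) = 0.100189
Pooled SD = sqrt(0.100189) = 0.316526
Mean difference = 0.721429
|d| = |0.721429| / 0.316526 = 2.279

2.279


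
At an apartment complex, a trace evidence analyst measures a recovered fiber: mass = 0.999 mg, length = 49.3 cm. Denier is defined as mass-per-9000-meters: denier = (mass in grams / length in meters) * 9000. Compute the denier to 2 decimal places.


Denier calculation:
Mass in grams = 0.999 mg / 1000 = 0.000999 g
Length in meters = 49.3 cm / 100 = 0.493 m
Linear density = mass / length = 0.000999 / 0.493 = 0.00202637 g/m
Denier = (g/m) * 9000 = 0.00202637 * 9000 = 18.24

18.24


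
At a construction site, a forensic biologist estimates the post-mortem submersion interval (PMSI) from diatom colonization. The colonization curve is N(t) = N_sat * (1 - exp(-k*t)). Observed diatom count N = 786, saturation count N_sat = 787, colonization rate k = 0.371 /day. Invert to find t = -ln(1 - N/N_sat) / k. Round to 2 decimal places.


PMSI from diatom colonization curve:
N / N_sat = 786 / 787 = 0.998729
1 - N/N_sat = 0.001271
ln(1 - N/N_sat) = -6.667951
t = -ln(1 - N/N_sat) / k = -(-6.667951) / 0.371 = 17.97 days

17.97


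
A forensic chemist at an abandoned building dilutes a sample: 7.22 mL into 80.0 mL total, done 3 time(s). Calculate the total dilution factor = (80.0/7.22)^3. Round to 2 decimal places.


Dilution factor calculation:
Single dilution = V_total / V_sample = 80.0 / 7.22 ≈ 11.080332
Number of dilutions = 3
Total DF = (80.0 / 7.22)^3 (full precision, rounded at the end) = 1360.37

1360.37


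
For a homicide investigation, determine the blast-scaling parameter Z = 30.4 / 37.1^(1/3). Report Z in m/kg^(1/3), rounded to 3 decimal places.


Scaled distance calculation:
W^(1/3) = 37.1^(1/3) = 3.335221
Z = R / W^(1/3) = 30.4 / 3.335221
Z = 9.115 m/kg^(1/3)

9.115


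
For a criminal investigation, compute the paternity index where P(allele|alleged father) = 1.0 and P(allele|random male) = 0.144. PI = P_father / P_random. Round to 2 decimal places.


Paternity Index calculation:
PI = P(allele|father) / P(allele|random)
PI = 1.0 / 0.144
PI = 6.94

6.94


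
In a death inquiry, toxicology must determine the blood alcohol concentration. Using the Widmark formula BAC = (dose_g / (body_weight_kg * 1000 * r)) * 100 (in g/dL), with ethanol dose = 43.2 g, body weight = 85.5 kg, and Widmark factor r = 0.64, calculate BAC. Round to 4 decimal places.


Applying the Widmark formula:
BAC = (dose_g / (body_wt * 1000 * r)) * 100
Denominator = 85.5 * 1000 * 0.64 = 54720
BAC = (43.2 / 54720) * 100
BAC = 0.0789 g/dL

0.0789


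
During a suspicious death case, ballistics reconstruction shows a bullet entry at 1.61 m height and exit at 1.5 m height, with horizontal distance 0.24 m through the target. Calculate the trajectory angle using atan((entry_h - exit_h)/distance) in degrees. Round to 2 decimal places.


Bullet trajectory angle:
Height difference = 1.61 - 1.5 = 0.11 m
angle = atan(0.11 / 0.24)
angle = atan(0.458333)
angle = 24.62 degrees

24.62


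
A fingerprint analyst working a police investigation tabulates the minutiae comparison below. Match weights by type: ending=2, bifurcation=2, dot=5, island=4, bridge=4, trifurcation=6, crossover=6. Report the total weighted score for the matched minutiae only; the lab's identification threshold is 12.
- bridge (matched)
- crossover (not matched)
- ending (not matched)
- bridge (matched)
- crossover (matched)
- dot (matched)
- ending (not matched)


Weighted minutiae match score:
  bridge: matched, +4 (running total 4)
  crossover: not matched, +0
  ending: not matched, +0
  bridge: matched, +4 (running total 8)
  crossover: matched, +6 (running total 14)
  dot: matched, +5 (running total 19)
  ending: not matched, +0
Total score = 19
Threshold = 12; verdict = identification

19
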